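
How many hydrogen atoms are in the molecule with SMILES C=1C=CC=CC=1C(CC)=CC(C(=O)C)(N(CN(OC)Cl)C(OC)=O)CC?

27

Hydrogens are implicit in SMILES; fill each atom to its normal valence:
  5 × C: 3 H each → 15
  5 × C (aromatic): 1 H each → 5
  4 × C: no H
  4 × O: no H
  3 × C: 2 H each → 6
  2 × N: no H
  1 × C: 1 H
  1 × C (aromatic): no H
  1 × Cl: no H
  Total hydrogens = 27.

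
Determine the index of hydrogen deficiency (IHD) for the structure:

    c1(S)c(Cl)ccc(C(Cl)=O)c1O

Molecular formula from the SMILES: C7H4Cl2O2S.
DoU = (2C + 2 + N − H − X)/2 = (2·7 + 2 + 0 − 4 − 2)/2 = 10/2 = 5.
(Structurally: 1 ring(s) + 4 π bond(s) = 5.)

5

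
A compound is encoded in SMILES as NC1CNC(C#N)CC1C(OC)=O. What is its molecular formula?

C8H13N3O2

Heavy atoms from the SMILES: 8 C, 3 N, 2 O.
Implicit hydrogens by atom environment:
  3 × C: 1 H each → 3
  2 × C: 2 H each → 4
  2 × C: no H
  2 × O: no H
  1 × C: 3 H
  1 × N: 2 H
  1 × N: 1 H
  1 × N: no H
  Total hydrogens = 13.
Molecular formula: C8H13N3O2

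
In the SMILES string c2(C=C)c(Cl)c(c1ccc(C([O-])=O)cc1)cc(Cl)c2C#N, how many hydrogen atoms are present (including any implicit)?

Hydrogens are implicit in SMILES; fill each atom to its normal valence:
  7 × C (aromatic): no H
  5 × C (aromatic): 1 H each → 5
  2 × C: no H
  2 × Cl: no H
  1 × C: 2 H
  1 × C: 1 H
  1 × N: no H
  1 × O: no H
  1 × O (charge -1): no H
  Total hydrogens = 8.

8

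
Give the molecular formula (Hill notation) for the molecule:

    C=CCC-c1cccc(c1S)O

C10H12OS

Heavy atoms from the SMILES: 10 C, 1 O, 1 S.
Implicit hydrogens by atom environment:
  3 × C: 2 H each → 6
  3 × C (aromatic): 1 H each → 3
  3 × C (aromatic): no H
  1 × C: 1 H
  1 × O: 1 H
  1 × S: 1 H
  Total hydrogens = 12.
Molecular formula: C10H12OS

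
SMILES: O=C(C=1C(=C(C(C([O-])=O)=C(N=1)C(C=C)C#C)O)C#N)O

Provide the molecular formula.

C13H7N2O5-

Heavy atoms from the SMILES: 13 C, 2 N, 5 O.
Implicit hydrogens by atom environment:
  5 × C (aromatic): no H
  4 × C: no H
  3 × C: 1 H each → 3
  2 × O: 1 H each → 2
  2 × O: no H
  1 × C: 2 H
  1 × N (aromatic): no H
  1 × N: no H
  1 × O (charge -1): no H
  Total hydrogens = 7.
Net charge -1.
Molecular formula: C13H7N2O5-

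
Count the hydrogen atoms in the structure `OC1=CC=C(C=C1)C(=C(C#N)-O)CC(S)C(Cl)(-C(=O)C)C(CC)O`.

Hydrogens are implicit in SMILES; fill each atom to its normal valence:
  5 × C: no H
  4 × C (aromatic): 1 H each → 4
  3 × O: 1 H each → 3
  2 × C: 3 H each → 6
  2 × C: 2 H each → 4
  2 × C: 1 H each → 2
  2 × C (aromatic): no H
  1 × Cl: no H
  1 × N: no H
  1 × O: no H
  1 × S: 1 H
  Total hydrogens = 20.

20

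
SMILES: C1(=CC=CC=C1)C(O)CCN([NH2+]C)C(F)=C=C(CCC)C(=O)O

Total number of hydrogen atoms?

24

Hydrogens are implicit in SMILES; fill each atom to its normal valence:
  5 × C (aromatic): 1 H each → 5
  4 × C: 2 H each → 8
  4 × C: no H
  2 × C: 3 H each → 6
  2 × O: 1 H each → 2
  1 × C: 1 H
  1 × C (aromatic): no H
  1 × F: no H
  1 × N (charge +1): 2 H
  1 × N: no H
  1 × O: no H
  Total hydrogens = 24.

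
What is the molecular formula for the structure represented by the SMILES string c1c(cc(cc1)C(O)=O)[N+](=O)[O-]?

C7H5NO4

Heavy atoms from the SMILES: 7 C, 1 N, 4 O.
Implicit hydrogens by atom environment:
  4 × C (aromatic): 1 H each → 4
  2 × C (aromatic): no H
  2 × O: no H
  1 × C: no H
  1 × N (charge +1): no H
  1 × O: 1 H
  1 × O (charge -1): no H
  Total hydrogens = 5.
Molecular formula: C7H5NO4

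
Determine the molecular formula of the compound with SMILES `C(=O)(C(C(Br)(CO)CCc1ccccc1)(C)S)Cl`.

Heavy atoms from the SMILES: 1 Br, 13 C, 1 Cl, 2 O, 1 S.
Implicit hydrogens by atom environment:
  5 × C (aromatic): 1 H each → 5
  3 × C: 2 H each → 6
  3 × C: no H
  1 × Br: no H
  1 × C: 3 H
  1 × C (aromatic): no H
  1 × Cl: no H
  1 × O: 1 H
  1 × O: no H
  1 × S: 1 H
  Total hydrogens = 16.
Molecular formula: C13H16BrClO2S

C13H16BrClO2S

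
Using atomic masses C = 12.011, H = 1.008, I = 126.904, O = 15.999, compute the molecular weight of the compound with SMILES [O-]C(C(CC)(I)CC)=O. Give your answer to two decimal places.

241.05

Molecular formula: C6H10IO2-.
M = 6×12.011 + 10×1.008 + 1×126.904 + 2×15.999 = 241.05 g/mol.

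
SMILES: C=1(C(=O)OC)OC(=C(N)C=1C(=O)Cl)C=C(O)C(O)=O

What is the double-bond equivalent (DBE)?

Molecular formula from the SMILES: C10H8ClNO7.
DoU = (2C + 2 + N − H − X)/2 = (2·10 + 2 + 1 − 8 − 1)/2 = 14/2 = 7.
(Structurally: 1 ring(s) + 6 π bond(s) = 7.)

7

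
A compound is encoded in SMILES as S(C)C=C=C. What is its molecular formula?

Heavy atoms from the SMILES: 4 C, 1 S.
Implicit hydrogens by atom environment:
  1 × C: 3 H
  1 × C: 2 H
  1 × C: 1 H
  1 × C: no H
  1 × S: no H
  Total hydrogens = 6.
Molecular formula: C4H6S

C4H6S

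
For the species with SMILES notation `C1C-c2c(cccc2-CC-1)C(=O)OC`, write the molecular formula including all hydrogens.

C12H14O2

Heavy atoms from the SMILES: 12 C, 2 O.
Implicit hydrogens by atom environment:
  4 × C: 2 H each → 8
  3 × C (aromatic): 1 H each → 3
  3 × C (aromatic): no H
  2 × O: no H
  1 × C: 3 H
  1 × C: no H
  Total hydrogens = 14.
Molecular formula: C12H14O2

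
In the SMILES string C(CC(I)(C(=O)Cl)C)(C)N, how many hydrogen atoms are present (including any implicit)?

Hydrogens are implicit in SMILES; fill each atom to its normal valence:
  2 × C: 3 H each → 6
  2 × C: no H
  1 × C: 2 H
  1 × C: 1 H
  1 × Cl: no H
  1 × I: no H
  1 × N: 2 H
  1 × O: no H
  Total hydrogens = 11.

11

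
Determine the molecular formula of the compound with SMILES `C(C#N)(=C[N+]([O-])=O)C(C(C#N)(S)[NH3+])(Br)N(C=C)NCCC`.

C11H16BrN6O2S+

Heavy atoms from the SMILES: 1 Br, 11 C, 6 N, 2 O, 1 S.
Implicit hydrogens by atom environment:
  5 × C: no H
  3 × C: 2 H each → 6
  3 × N: no H
  2 × C: 1 H each → 2
  1 × Br: no H
  1 × C: 3 H
  1 × N (charge +1): 3 H
  1 × N: 1 H
  1 × N (charge +1): no H
  1 × O: no H
  1 × O (charge -1): no H
  1 × S: 1 H
  Total hydrogens = 16.
Net charge +1.
Molecular formula: C11H16BrN6O2S+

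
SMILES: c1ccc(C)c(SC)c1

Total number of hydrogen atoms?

Hydrogens are implicit in SMILES; fill each atom to its normal valence:
  4 × C (aromatic): 1 H each → 4
  2 × C: 3 H each → 6
  2 × C (aromatic): no H
  1 × S: no H
  Total hydrogens = 10.

10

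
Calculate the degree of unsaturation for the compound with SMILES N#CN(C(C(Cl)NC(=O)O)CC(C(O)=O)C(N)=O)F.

Molecular formula from the SMILES: C8H10ClFN4O5.
DoU = (2C + 2 + N − H − X)/2 = (2·8 + 2 + 4 − 10 − 2)/2 = 10/2 = 5.
(Structurally: 0 ring(s) + 5 π bond(s) = 5.)

5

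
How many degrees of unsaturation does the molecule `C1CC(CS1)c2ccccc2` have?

5

Molecular formula from the SMILES: C10H12S.
DoU = (2C + 2 + N − H − X)/2 = (2·10 + 2 + 0 − 12 − 0)/2 = 10/2 = 5.
(Structurally: 2 ring(s) + 3 π bond(s) = 5.)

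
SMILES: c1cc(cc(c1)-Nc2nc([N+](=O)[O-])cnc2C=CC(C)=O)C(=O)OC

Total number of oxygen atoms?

5

The symbol for oxygen appears 5 times in the SMILES.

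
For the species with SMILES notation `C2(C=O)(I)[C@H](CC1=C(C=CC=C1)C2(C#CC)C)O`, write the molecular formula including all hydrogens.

C15H15IO2

Heavy atoms from the SMILES: 15 C, 1 I, 2 O.
Implicit hydrogens by atom environment:
  4 × C (aromatic): 1 H each → 4
  4 × C: no H
  2 × C: 3 H each → 6
  2 × C: 1 H each → 2
  2 × C (aromatic): no H
  1 × C: 2 H
  1 × I: no H
  1 × O: 1 H
  1 × O: no H
  Total hydrogens = 15.
Molecular formula: C15H15IO2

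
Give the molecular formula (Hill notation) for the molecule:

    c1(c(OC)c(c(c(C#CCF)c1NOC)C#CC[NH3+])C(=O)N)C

Heavy atoms from the SMILES: 16 C, 1 F, 3 N, 3 O.
Implicit hydrogens by atom environment:
  6 × C (aromatic): no H
  5 × C: no H
  3 × C: 3 H each → 9
  3 × O: no H
  2 × C: 2 H each → 4
  1 × F: no H
  1 × N (charge +1): 3 H
  1 × N: 2 H
  1 × N: 1 H
  Total hydrogens = 19.
Net charge +1.
Molecular formula: C16H19FN3O3+

C16H19FN3O3+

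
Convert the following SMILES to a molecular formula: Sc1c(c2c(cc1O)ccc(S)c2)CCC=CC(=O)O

Heavy atoms from the SMILES: 15 C, 3 O, 2 S.
Implicit hydrogens by atom environment:
  6 × C (aromatic): no H
  4 × C (aromatic): 1 H each → 4
  2 × C: 2 H each → 4
  2 × C: 1 H each → 2
  2 × O: 1 H each → 2
  2 × S: 1 H each → 2
  1 × C: no H
  1 × O: no H
  Total hydrogens = 14.
Molecular formula: C15H14O3S2

C15H14O3S2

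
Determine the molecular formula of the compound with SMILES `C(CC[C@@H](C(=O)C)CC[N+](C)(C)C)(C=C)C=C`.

C15H28NO+

Heavy atoms from the SMILES: 15 C, 1 N, 1 O.
Implicit hydrogens by atom environment:
  6 × C: 2 H each → 12
  4 × C: 3 H each → 12
  4 × C: 1 H each → 4
  1 × C: no H
  1 × N (charge +1): no H
  1 × O: no H
  Total hydrogens = 28.
Net charge +1.
Molecular formula: C15H28NO+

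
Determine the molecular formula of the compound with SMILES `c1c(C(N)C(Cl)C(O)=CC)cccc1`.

Heavy atoms from the SMILES: 11 C, 1 Cl, 1 N, 1 O.
Implicit hydrogens by atom environment:
  5 × C (aromatic): 1 H each → 5
  3 × C: 1 H each → 3
  1 × C: 3 H
  1 × C: no H
  1 × C (aromatic): no H
  1 × Cl: no H
  1 × N: 2 H
  1 × O: 1 H
  Total hydrogens = 14.
Molecular formula: C11H14ClNO

C11H14ClNO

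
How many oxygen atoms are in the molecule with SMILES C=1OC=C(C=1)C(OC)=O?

The symbol for oxygen appears 3 times in the SMILES.

3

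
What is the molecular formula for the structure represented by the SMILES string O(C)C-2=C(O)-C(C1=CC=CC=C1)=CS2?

Heavy atoms from the SMILES: 11 C, 2 O, 1 S.
Implicit hydrogens by atom environment:
  6 × C (aromatic): 1 H each → 6
  4 × C (aromatic): no H
  1 × C: 3 H
  1 × O: 1 H
  1 × O: no H
  1 × S (aromatic): no H
  Total hydrogens = 10.
Molecular formula: C11H10O2S

C11H10O2S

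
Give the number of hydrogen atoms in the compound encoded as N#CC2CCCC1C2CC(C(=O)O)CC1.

Hydrogens are implicit in SMILES; fill each atom to its normal valence:
  6 × C: 2 H each → 12
  4 × C: 1 H each → 4
  2 × C: no H
  1 × N: no H
  1 × O: 1 H
  1 × O: no H
  Total hydrogens = 17.

17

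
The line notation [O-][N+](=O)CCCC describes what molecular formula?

Heavy atoms from the SMILES: 4 C, 1 N, 2 O.
Implicit hydrogens by atom environment:
  3 × C: 2 H each → 6
  1 × C: 3 H
  1 × N (charge +1): no H
  1 × O: no H
  1 × O (charge -1): no H
  Total hydrogens = 9.
Molecular formula: C4H9NO2

C4H9NO2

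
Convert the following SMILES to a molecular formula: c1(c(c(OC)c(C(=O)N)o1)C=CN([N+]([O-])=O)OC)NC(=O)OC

C11H14N4O8

Heavy atoms from the SMILES: 11 C, 4 N, 8 O.
Implicit hydrogens by atom environment:
  6 × O: no H
  4 × C (aromatic): no H
  3 × C: 3 H each → 9
  2 × C: 1 H each → 2
  2 × C: no H
  1 × N: 2 H
  1 × N: 1 H
  1 × N: no H
  1 × N (charge +1): no H
  1 × O (aromatic): no H
  1 × O (charge -1): no H
  Total hydrogens = 14.
Molecular formula: C11H14N4O8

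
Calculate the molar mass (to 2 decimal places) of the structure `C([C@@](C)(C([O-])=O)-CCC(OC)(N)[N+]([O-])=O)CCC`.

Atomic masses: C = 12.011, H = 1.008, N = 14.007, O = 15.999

Molecular formula: C11H21N2O5-.
M = 11×12.011 + 21×1.008 + 2×14.007 + 5×15.999 = 261.30 g/mol.

261.30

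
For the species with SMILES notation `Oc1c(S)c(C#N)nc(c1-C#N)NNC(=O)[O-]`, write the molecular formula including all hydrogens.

C8H4N5O3S-

Heavy atoms from the SMILES: 8 C, 5 N, 3 O, 1 S.
Implicit hydrogens by atom environment:
  5 × C (aromatic): no H
  3 × C: no H
  2 × N: 1 H each → 2
  2 × N: no H
  1 × N (aromatic): no H
  1 × O: 1 H
  1 × O: no H
  1 × O (charge -1): no H
  1 × S: 1 H
  Total hydrogens = 4.
Net charge -1.
Molecular formula: C8H4N5O3S-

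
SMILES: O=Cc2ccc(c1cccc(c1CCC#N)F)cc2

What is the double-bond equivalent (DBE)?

11

Molecular formula from the SMILES: C16H12FNO.
DoU = (2C + 2 + N − H − X)/2 = (2·16 + 2 + 1 − 12 − 1)/2 = 22/2 = 11.
(Structurally: 2 ring(s) + 9 π bond(s) = 11.)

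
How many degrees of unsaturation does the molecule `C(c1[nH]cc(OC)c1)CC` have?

Molecular formula from the SMILES: C8H13NO.
DoU = (2C + 2 + N − H − X)/2 = (2·8 + 2 + 1 − 13 − 0)/2 = 6/2 = 3.
(Structurally: 1 ring(s) + 2 π bond(s) = 3.)

3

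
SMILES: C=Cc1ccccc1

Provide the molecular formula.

Heavy atoms from the SMILES: 8 C.
Implicit hydrogens by atom environment:
  5 × C (aromatic): 1 H each → 5
  1 × C: 2 H
  1 × C: 1 H
  1 × C (aromatic): no H
  Total hydrogens = 8.
Molecular formula: C8H8

C8H8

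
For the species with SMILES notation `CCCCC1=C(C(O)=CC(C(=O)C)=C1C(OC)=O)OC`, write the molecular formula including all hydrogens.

C15H20O5

Heavy atoms from the SMILES: 15 C, 5 O.
Implicit hydrogens by atom environment:
  5 × C (aromatic): no H
  4 × C: 3 H each → 12
  4 × O: no H
  3 × C: 2 H each → 6
  2 × C: no H
  1 × C (aromatic): 1 H
  1 × O: 1 H
  Total hydrogens = 20.
Molecular formula: C15H20O5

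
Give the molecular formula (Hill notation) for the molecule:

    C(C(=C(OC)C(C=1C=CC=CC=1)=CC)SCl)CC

C15H19ClOS

Heavy atoms from the SMILES: 15 C, 1 Cl, 1 O, 1 S.
Implicit hydrogens by atom environment:
  5 × C (aromatic): 1 H each → 5
  3 × C: 3 H each → 9
  3 × C: no H
  2 × C: 2 H each → 4
  1 × C: 1 H
  1 × C (aromatic): no H
  1 × Cl: no H
  1 × O: no H
  1 × S: no H
  Total hydrogens = 19.
Molecular formula: C15H19ClOS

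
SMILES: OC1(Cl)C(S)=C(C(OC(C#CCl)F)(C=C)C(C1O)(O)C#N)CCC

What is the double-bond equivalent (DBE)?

7

Molecular formula from the SMILES: C15H16Cl2FNO4S.
DoU = (2C + 2 + N − H − X)/2 = (2·15 + 2 + 1 − 16 − 3)/2 = 14/2 = 7.
(Structurally: 1 ring(s) + 6 π bond(s) = 7.)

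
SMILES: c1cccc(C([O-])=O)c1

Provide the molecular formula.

C7H5O2-

Heavy atoms from the SMILES: 7 C, 2 O.
Implicit hydrogens by atom environment:
  5 × C (aromatic): 1 H each → 5
  1 × C (aromatic): no H
  1 × C: no H
  1 × O: no H
  1 × O (charge -1): no H
  Total hydrogens = 5.
Net charge -1.
Molecular formula: C7H5O2-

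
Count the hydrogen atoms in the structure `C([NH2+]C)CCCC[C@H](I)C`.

19

Hydrogens are implicit in SMILES; fill each atom to its normal valence:
  5 × C: 2 H each → 10
  2 × C: 3 H each → 6
  1 × C: 1 H
  1 × I: no H
  1 × N (charge +1): 2 H
  Total hydrogens = 19.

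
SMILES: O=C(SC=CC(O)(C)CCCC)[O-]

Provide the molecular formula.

C9H15O3S-

Heavy atoms from the SMILES: 9 C, 3 O, 1 S.
Implicit hydrogens by atom environment:
  3 × C: 2 H each → 6
  2 × C: 3 H each → 6
  2 × C: 1 H each → 2
  2 × C: no H
  1 × O: 1 H
  1 × O: no H
  1 × O (charge -1): no H
  1 × S: no H
  Total hydrogens = 15.
Net charge -1.
Molecular formula: C9H15O3S-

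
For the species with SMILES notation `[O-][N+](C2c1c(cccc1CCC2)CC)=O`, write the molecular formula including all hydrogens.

C12H15NO2

Heavy atoms from the SMILES: 12 C, 1 N, 2 O.
Implicit hydrogens by atom environment:
  4 × C: 2 H each → 8
  3 × C (aromatic): 1 H each → 3
  3 × C (aromatic): no H
  1 × C: 3 H
  1 × C: 1 H
  1 × N (charge +1): no H
  1 × O: no H
  1 × O (charge -1): no H
  Total hydrogens = 15.
Molecular formula: C12H15NO2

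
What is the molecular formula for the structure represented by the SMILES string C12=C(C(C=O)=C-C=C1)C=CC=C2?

Heavy atoms from the SMILES: 11 C, 1 O.
Implicit hydrogens by atom environment:
  7 × C (aromatic): 1 H each → 7
  3 × C (aromatic): no H
  1 × C: 1 H
  1 × O: no H
  Total hydrogens = 8.
Molecular formula: C11H8O

C11H8O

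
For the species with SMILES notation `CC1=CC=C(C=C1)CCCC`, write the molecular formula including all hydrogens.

Heavy atoms from the SMILES: 11 C.
Implicit hydrogens by atom environment:
  4 × C (aromatic): 1 H each → 4
  3 × C: 2 H each → 6
  2 × C: 3 H each → 6
  2 × C (aromatic): no H
  Total hydrogens = 16.
Molecular formula: C11H16

C11H16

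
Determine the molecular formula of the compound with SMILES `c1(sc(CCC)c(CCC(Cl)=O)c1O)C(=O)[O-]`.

Heavy atoms from the SMILES: 11 C, 1 Cl, 4 O, 1 S.
Implicit hydrogens by atom environment:
  4 × C: 2 H each → 8
  4 × C (aromatic): no H
  2 × C: no H
  2 × O: no H
  1 × C: 3 H
  1 × Cl: no H
  1 × O: 1 H
  1 × O (charge -1): no H
  1 × S (aromatic): no H
  Total hydrogens = 12.
Net charge -1.
Molecular formula: C11H12ClO4S-

C11H12ClO4S-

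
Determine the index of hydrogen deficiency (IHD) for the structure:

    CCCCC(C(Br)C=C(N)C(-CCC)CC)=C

2

Molecular formula from the SMILES: C15H28BrN.
DoU = (2C + 2 + N − H − X)/2 = (2·15 + 2 + 1 − 28 − 1)/2 = 4/2 = 2.
(Structurally: 0 ring(s) + 2 π bond(s) = 2.)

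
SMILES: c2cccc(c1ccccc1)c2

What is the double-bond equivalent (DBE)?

8

Molecular formula from the SMILES: C12H10.
DoU = (2C + 2 + N − H − X)/2 = (2·12 + 2 + 0 − 10 − 0)/2 = 16/2 = 8.
(Structurally: 2 ring(s) + 6 π bond(s) = 8.)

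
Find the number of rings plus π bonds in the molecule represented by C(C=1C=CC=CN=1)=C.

5

Molecular formula from the SMILES: C7H7N.
DoU = (2C + 2 + N − H − X)/2 = (2·7 + 2 + 1 − 7 − 0)/2 = 10/2 = 5.
(Structurally: 1 ring(s) + 4 π bond(s) = 5.)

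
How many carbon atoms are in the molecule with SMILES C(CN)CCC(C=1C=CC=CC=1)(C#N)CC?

The symbol for carbon appears 14 times in the SMILES.

14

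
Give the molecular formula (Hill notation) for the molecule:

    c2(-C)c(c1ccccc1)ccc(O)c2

C13H12O

Heavy atoms from the SMILES: 13 C, 1 O.
Implicit hydrogens by atom environment:
  8 × C (aromatic): 1 H each → 8
  4 × C (aromatic): no H
  1 × C: 3 H
  1 × O: 1 H
  Total hydrogens = 12.
Molecular formula: C13H12O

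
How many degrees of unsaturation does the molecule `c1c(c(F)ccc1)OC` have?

4

Molecular formula from the SMILES: C7H7FO.
DoU = (2C + 2 + N − H − X)/2 = (2·7 + 2 + 0 − 7 − 1)/2 = 8/2 = 4.
(Structurally: 1 ring(s) + 3 π bond(s) = 4.)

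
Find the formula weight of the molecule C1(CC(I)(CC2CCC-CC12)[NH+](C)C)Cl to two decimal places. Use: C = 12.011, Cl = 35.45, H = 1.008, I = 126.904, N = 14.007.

342.67

Molecular formula: C12H22ClIN+.
M = 12×12.011 + 1×35.45 + 22×1.008 + 1×126.904 + 1×14.007 = 342.67 g/mol.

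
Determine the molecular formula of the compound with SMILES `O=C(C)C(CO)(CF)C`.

C6H11FO2

Heavy atoms from the SMILES: 6 C, 1 F, 2 O.
Implicit hydrogens by atom environment:
  2 × C: 3 H each → 6
  2 × C: 2 H each → 4
  2 × C: no H
  1 × F: no H
  1 × O: 1 H
  1 × O: no H
  Total hydrogens = 11.
Molecular formula: C6H11FO2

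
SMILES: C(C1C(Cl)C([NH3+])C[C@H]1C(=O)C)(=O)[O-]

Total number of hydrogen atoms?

Hydrogens are implicit in SMILES; fill each atom to its normal valence:
  4 × C: 1 H each → 4
  2 × C: no H
  2 × O: no H
  1 × C: 3 H
  1 × C: 2 H
  1 × Cl: no H
  1 × N (charge +1): 3 H
  1 × O (charge -1): no H
  Total hydrogens = 12.

12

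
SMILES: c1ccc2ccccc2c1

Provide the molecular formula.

Heavy atoms from the SMILES: 10 C.
Implicit hydrogens by atom environment:
  8 × C (aromatic): 1 H each → 8
  2 × C (aromatic): no H
  Total hydrogens = 8.
Molecular formula: C10H8

C10H8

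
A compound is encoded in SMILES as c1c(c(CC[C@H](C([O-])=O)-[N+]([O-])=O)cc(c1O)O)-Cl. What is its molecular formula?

C10H9ClNO6-

Heavy atoms from the SMILES: 10 C, 1 Cl, 1 N, 6 O.
Implicit hydrogens by atom environment:
  4 × C (aromatic): no H
  2 × C: 2 H each → 4
  2 × C (aromatic): 1 H each → 2
  2 × O: 1 H each → 2
  2 × O: no H
  2 × O (charge -1): no H
  1 × C: 1 H
  1 × C: no H
  1 × Cl: no H
  1 × N (charge +1): no H
  Total hydrogens = 9.
Net charge -1.
Molecular formula: C10H9ClNO6-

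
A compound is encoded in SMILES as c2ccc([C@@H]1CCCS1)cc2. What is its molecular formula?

Heavy atoms from the SMILES: 10 C, 1 S.
Implicit hydrogens by atom environment:
  5 × C (aromatic): 1 H each → 5
  3 × C: 2 H each → 6
  1 × C: 1 H
  1 × C (aromatic): no H
  1 × S: no H
  Total hydrogens = 12.
Molecular formula: C10H12S

C10H12S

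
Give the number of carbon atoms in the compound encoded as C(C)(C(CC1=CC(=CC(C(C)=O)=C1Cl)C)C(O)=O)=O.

The symbol for carbon appears 14 times in the SMILES. (Cl is a single chlorine, not C + l.)

14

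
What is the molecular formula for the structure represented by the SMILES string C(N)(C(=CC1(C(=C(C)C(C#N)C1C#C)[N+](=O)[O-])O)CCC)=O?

C15H17N3O4

Heavy atoms from the SMILES: 15 C, 3 N, 4 O.
Implicit hydrogens by atom environment:
  7 × C: no H
  4 × C: 1 H each → 4
  2 × C: 3 H each → 6
  2 × C: 2 H each → 4
  2 × O: no H
  1 × N: 2 H
  1 × N (charge +1): no H
  1 × N: no H
  1 × O: 1 H
  1 × O (charge -1): no H
  Total hydrogens = 17.
Molecular formula: C15H17N3O4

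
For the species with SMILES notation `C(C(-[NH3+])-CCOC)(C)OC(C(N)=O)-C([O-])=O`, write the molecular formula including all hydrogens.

Heavy atoms from the SMILES: 9 C, 2 N, 5 O.
Implicit hydrogens by atom environment:
  4 × O: no H
  3 × C: 1 H each → 3
  2 × C: 3 H each → 6
  2 × C: 2 H each → 4
  2 × C: no H
  1 × N (charge +1): 3 H
  1 × N: 2 H
  1 × O (charge -1): no H
  Total hydrogens = 18.
Molecular formula: C9H18N2O5

C9H18N2O5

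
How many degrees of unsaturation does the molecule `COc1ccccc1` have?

4

Molecular formula from the SMILES: C7H8O.
DoU = (2C + 2 + N − H − X)/2 = (2·7 + 2 + 0 − 8 − 0)/2 = 8/2 = 4.
(Structurally: 1 ring(s) + 3 π bond(s) = 4.)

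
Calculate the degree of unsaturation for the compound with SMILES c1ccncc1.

4

Molecular formula from the SMILES: C5H5N.
DoU = (2C + 2 + N − H − X)/2 = (2·5 + 2 + 1 − 5 − 0)/2 = 8/2 = 4.
(Structurally: 1 ring(s) + 3 π bond(s) = 4.)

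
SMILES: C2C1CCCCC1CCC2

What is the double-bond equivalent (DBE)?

Molecular formula from the SMILES: C10H18.
DoU = (2C + 2 + N − H − X)/2 = (2·10 + 2 + 0 − 18 − 0)/2 = 4/2 = 2.
(Structurally: 2 ring(s) + 0 π bond(s) = 2.)

2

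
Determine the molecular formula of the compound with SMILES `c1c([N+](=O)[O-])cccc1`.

Heavy atoms from the SMILES: 6 C, 1 N, 2 O.
Implicit hydrogens by atom environment:
  5 × C (aromatic): 1 H each → 5
  1 × C (aromatic): no H
  1 × N (charge +1): no H
  1 × O: no H
  1 × O (charge -1): no H
  Total hydrogens = 5.
Molecular formula: C6H5NO2

C6H5NO2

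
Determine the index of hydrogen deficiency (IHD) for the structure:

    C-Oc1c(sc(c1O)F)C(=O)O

Molecular formula from the SMILES: C6H5FO4S.
DoU = (2C + 2 + N − H − X)/2 = (2·6 + 2 + 0 − 5 − 1)/2 = 8/2 = 4.
(Structurally: 1 ring(s) + 3 π bond(s) = 4.)

4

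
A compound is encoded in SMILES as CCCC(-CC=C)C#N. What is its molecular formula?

Heavy atoms from the SMILES: 8 C, 1 N.
Implicit hydrogens by atom environment:
  4 × C: 2 H each → 8
  2 × C: 1 H each → 2
  1 × C: 3 H
  1 × C: no H
  1 × N: no H
  Total hydrogens = 13.
Molecular formula: C8H13N

C8H13N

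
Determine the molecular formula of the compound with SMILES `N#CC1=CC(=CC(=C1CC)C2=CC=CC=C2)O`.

C15H13NO

Heavy atoms from the SMILES: 15 C, 1 N, 1 O.
Implicit hydrogens by atom environment:
  7 × C (aromatic): 1 H each → 7
  5 × C (aromatic): no H
  1 × C: 3 H
  1 × C: 2 H
  1 × C: no H
  1 × N: no H
  1 × O: 1 H
  Total hydrogens = 13.
Molecular formula: C15H13NO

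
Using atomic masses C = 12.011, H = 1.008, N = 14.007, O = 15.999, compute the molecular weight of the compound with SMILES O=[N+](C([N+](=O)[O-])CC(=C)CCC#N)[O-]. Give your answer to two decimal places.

199.17

Molecular formula: C7H9N3O4.
M = 7×12.011 + 9×1.008 + 3×14.007 + 4×15.999 = 199.17 g/mol.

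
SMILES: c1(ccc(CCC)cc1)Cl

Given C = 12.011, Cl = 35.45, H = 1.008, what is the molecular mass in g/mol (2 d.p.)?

Molecular formula: C9H11Cl.
M = 9×12.011 + 1×35.45 + 11×1.008 = 154.64 g/mol.

154.64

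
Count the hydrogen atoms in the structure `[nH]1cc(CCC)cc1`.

11

Hydrogens are implicit in SMILES; fill each atom to its normal valence:
  3 × C (aromatic): 1 H each → 3
  2 × C: 2 H each → 4
  1 × C: 3 H
  1 × C (aromatic): no H
  1 × N (aromatic): 1 H
  Total hydrogens = 11.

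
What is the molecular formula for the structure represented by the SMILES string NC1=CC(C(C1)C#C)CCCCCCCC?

Heavy atoms from the SMILES: 15 C, 1 N.
Implicit hydrogens by atom environment:
  8 × C: 2 H each → 16
  4 × C: 1 H each → 4
  2 × C: no H
  1 × C: 3 H
  1 × N: 2 H
  Total hydrogens = 25.
Molecular formula: C15H25N

C15H25N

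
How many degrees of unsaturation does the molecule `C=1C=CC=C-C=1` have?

Molecular formula from the SMILES: C6H6.
DoU = (2C + 2 + N − H − X)/2 = (2·6 + 2 + 0 − 6 − 0)/2 = 8/2 = 4.
(Structurally: 1 ring(s) + 3 π bond(s) = 4.)

4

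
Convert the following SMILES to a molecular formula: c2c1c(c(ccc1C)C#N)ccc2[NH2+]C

Heavy atoms from the SMILES: 13 C, 2 N.
Implicit hydrogens by atom environment:
  5 × C (aromatic): 1 H each → 5
  5 × C (aromatic): no H
  2 × C: 3 H each → 6
  1 × C: no H
  1 × N (charge +1): 2 H
  1 × N: no H
  Total hydrogens = 13.
Net charge +1.
Molecular formula: C13H13N2+

C13H13N2+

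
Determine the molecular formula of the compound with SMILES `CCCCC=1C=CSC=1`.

C8H12S

Heavy atoms from the SMILES: 8 C, 1 S.
Implicit hydrogens by atom environment:
  3 × C: 2 H each → 6
  3 × C (aromatic): 1 H each → 3
  1 × C: 3 H
  1 × C (aromatic): no H
  1 × S (aromatic): no H
  Total hydrogens = 12.
Molecular formula: C8H12S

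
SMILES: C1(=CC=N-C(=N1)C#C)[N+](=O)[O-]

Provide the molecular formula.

Heavy atoms from the SMILES: 6 C, 3 N, 2 O.
Implicit hydrogens by atom environment:
  2 × C (aromatic): 1 H each → 2
  2 × C (aromatic): no H
  2 × N (aromatic): no H
  1 × C: 1 H
  1 × C: no H
  1 × N (charge +1): no H
  1 × O: no H
  1 × O (charge -1): no H
  Total hydrogens = 3.
Molecular formula: C6H3N3O2

C6H3N3O2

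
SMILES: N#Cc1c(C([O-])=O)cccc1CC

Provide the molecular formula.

C10H8NO2-

Heavy atoms from the SMILES: 10 C, 1 N, 2 O.
Implicit hydrogens by atom environment:
  3 × C (aromatic): 1 H each → 3
  3 × C (aromatic): no H
  2 × C: no H
  1 × C: 3 H
  1 × C: 2 H
  1 × N: no H
  1 × O: no H
  1 × O (charge -1): no H
  Total hydrogens = 8.
Net charge -1.
Molecular formula: C10H8NO2-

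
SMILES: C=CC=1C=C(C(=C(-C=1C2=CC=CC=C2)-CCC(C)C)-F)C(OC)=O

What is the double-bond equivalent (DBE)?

Molecular formula from the SMILES: C21H23FO2.
DoU = (2C + 2 + N − H − X)/2 = (2·21 + 2 + 0 − 23 − 1)/2 = 20/2 = 10.
(Structurally: 2 ring(s) + 8 π bond(s) = 10.)

10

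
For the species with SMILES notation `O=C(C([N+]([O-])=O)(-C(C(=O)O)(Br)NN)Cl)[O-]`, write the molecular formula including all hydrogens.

Heavy atoms from the SMILES: 1 Br, 4 C, 1 Cl, 3 N, 6 O.
Implicit hydrogens by atom environment:
  4 × C: no H
  3 × O: no H
  2 × O (charge -1): no H
  1 × Br: no H
  1 × Cl: no H
  1 × N: 2 H
  1 × N: 1 H
  1 × N (charge +1): no H
  1 × O: 1 H
  Total hydrogens = 4.
Net charge -1.
Molecular formula: C4H4BrClN3O6-

C4H4BrClN3O6-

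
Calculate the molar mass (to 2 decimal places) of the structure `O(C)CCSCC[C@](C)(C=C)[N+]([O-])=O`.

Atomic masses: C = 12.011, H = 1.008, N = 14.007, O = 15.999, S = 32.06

Molecular formula: C9H17NO3S.
M = 9×12.011 + 17×1.008 + 1×14.007 + 3×15.999 + 1×32.06 = 219.30 g/mol.

219.30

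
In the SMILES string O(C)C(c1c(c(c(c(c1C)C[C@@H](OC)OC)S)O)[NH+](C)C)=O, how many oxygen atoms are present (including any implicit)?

5

The symbol for oxygen appears 5 times in the SMILES.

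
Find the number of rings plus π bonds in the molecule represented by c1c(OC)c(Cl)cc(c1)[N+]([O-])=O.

5

Molecular formula from the SMILES: C7H6ClNO3.
DoU = (2C + 2 + N − H − X)/2 = (2·7 + 2 + 1 − 6 − 1)/2 = 10/2 = 5.
(Structurally: 1 ring(s) + 4 π bond(s) = 5.)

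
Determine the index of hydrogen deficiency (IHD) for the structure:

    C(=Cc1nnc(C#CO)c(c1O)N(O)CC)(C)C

7

Molecular formula from the SMILES: C12H15N3O3.
DoU = (2C + 2 + N − H − X)/2 = (2·12 + 2 + 3 − 15 − 0)/2 = 14/2 = 7.
(Structurally: 1 ring(s) + 6 π bond(s) = 7.)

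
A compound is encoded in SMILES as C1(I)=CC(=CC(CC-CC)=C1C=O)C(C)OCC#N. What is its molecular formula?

Heavy atoms from the SMILES: 15 C, 1 I, 1 N, 2 O.
Implicit hydrogens by atom environment:
  4 × C: 2 H each → 8
  4 × C (aromatic): no H
  2 × C: 3 H each → 6
  2 × C (aromatic): 1 H each → 2
  2 × C: 1 H each → 2
  2 × O: no H
  1 × C: no H
  1 × I: no H
  1 × N: no H
  Total hydrogens = 18.
Molecular formula: C15H18INO2

C15H18INO2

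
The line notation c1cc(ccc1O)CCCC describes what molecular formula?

Heavy atoms from the SMILES: 10 C, 1 O.
Implicit hydrogens by atom environment:
  4 × C (aromatic): 1 H each → 4
  3 × C: 2 H each → 6
  2 × C (aromatic): no H
  1 × C: 3 H
  1 × O: 1 H
  Total hydrogens = 14.
Molecular formula: C10H14O

C10H14O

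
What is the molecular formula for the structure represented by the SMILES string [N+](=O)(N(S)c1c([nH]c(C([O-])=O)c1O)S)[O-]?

Heavy atoms from the SMILES: 5 C, 3 N, 5 O, 2 S.
Implicit hydrogens by atom environment:
  4 × C (aromatic): no H
  2 × O: no H
  2 × O (charge -1): no H
  2 × S: 1 H each → 2
  1 × C: no H
  1 × N (aromatic): 1 H
  1 × N: no H
  1 × N (charge +1): no H
  1 × O: 1 H
  Total hydrogens = 4.
Net charge -1.
Molecular formula: C5H4N3O5S2-

C5H4N3O5S2-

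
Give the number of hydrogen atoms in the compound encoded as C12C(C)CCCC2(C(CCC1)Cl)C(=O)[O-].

Hydrogens are implicit in SMILES; fill each atom to its normal valence:
  6 × C: 2 H each → 12
  3 × C: 1 H each → 3
  2 × C: no H
  1 × C: 3 H
  1 × Cl: no H
  1 × O: no H
  1 × O (charge -1): no H
  Total hydrogens = 18.

18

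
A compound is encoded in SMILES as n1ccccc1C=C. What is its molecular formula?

C7H7N

Heavy atoms from the SMILES: 7 C, 1 N.
Implicit hydrogens by atom environment:
  4 × C (aromatic): 1 H each → 4
  1 × C: 2 H
  1 × C: 1 H
  1 × C (aromatic): no H
  1 × N (aromatic): no H
  Total hydrogens = 7.
Molecular formula: C7H7N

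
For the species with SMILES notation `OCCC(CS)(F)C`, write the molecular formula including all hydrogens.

Heavy atoms from the SMILES: 5 C, 1 F, 1 O, 1 S.
Implicit hydrogens by atom environment:
  3 × C: 2 H each → 6
  1 × C: 3 H
  1 × C: no H
  1 × F: no H
  1 × O: 1 H
  1 × S: 1 H
  Total hydrogens = 11.
Molecular formula: C5H11FOS

C5H11FOS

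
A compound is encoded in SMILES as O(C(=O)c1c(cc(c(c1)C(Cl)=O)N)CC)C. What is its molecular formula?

Heavy atoms from the SMILES: 11 C, 1 Cl, 1 N, 3 O.
Implicit hydrogens by atom environment:
  4 × C (aromatic): no H
  3 × O: no H
  2 × C: 3 H each → 6
  2 × C (aromatic): 1 H each → 2
  2 × C: no H
  1 × C: 2 H
  1 × Cl: no H
  1 × N: 2 H
  Total hydrogens = 12.
Molecular formula: C11H12ClNO3

C11H12ClNO3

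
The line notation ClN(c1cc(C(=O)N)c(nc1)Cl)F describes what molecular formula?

C6H4Cl2FN3O

Heavy atoms from the SMILES: 6 C, 2 Cl, 1 F, 3 N, 1 O.
Implicit hydrogens by atom environment:
  3 × C (aromatic): no H
  2 × C (aromatic): 1 H each → 2
  2 × Cl: no H
  1 × C: no H
  1 × F: no H
  1 × N: 2 H
  1 × N (aromatic): no H
  1 × N: no H
  1 × O: no H
  Total hydrogens = 4.
Molecular formula: C6H4Cl2FN3O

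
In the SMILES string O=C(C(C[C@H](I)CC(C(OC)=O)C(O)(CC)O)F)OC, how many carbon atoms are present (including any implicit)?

The symbol for carbon appears 12 times in the SMILES.

12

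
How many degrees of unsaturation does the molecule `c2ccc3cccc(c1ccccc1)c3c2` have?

11

Molecular formula from the SMILES: C16H12.
DoU = (2C + 2 + N − H − X)/2 = (2·16 + 2 + 0 − 12 − 0)/2 = 22/2 = 11.
(Structurally: 3 ring(s) + 8 π bond(s) = 11.)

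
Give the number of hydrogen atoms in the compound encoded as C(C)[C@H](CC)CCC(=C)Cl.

Hydrogens are implicit in SMILES; fill each atom to its normal valence:
  5 × C: 2 H each → 10
  2 × C: 3 H each → 6
  1 × C: 1 H
  1 × C: no H
  1 × Cl: no H
  Total hydrogens = 17.

17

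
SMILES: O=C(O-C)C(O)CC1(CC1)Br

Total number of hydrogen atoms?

11

Hydrogens are implicit in SMILES; fill each atom to its normal valence:
  3 × C: 2 H each → 6
  2 × C: no H
  2 × O: no H
  1 × Br: no H
  1 × C: 3 H
  1 × C: 1 H
  1 × O: 1 H
  Total hydrogens = 11.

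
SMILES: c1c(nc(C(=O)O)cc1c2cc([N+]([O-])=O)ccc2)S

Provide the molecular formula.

C12H8N2O4S

Heavy atoms from the SMILES: 12 C, 2 N, 4 O, 1 S.
Implicit hydrogens by atom environment:
  6 × C (aromatic): 1 H each → 6
  5 × C (aromatic): no H
  2 × O: no H
  1 × C: no H
  1 × N (aromatic): no H
  1 × N (charge +1): no H
  1 × O: 1 H
  1 × O (charge -1): no H
  1 × S: 1 H
  Total hydrogens = 8.
Molecular formula: C12H8N2O4S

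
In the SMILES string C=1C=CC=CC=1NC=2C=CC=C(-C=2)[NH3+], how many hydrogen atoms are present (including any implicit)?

Hydrogens are implicit in SMILES; fill each atom to its normal valence:
  9 × C (aromatic): 1 H each → 9
  3 × C (aromatic): no H
  1 × N (charge +1): 3 H
  1 × N: 1 H
  Total hydrogens = 13.

13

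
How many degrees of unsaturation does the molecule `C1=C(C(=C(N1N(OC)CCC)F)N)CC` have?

3

Molecular formula from the SMILES: C10H18FN3O.
DoU = (2C + 2 + N − H − X)/2 = (2·10 + 2 + 3 − 18 − 1)/2 = 6/2 = 3.
(Structurally: 1 ring(s) + 2 π bond(s) = 3.)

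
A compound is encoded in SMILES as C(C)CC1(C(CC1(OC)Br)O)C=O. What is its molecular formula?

C9H15BrO3

Heavy atoms from the SMILES: 1 Br, 9 C, 3 O.
Implicit hydrogens by atom environment:
  3 × C: 2 H each → 6
  2 × C: 3 H each → 6
  2 × C: 1 H each → 2
  2 × C: no H
  2 × O: no H
  1 × Br: no H
  1 × O: 1 H
  Total hydrogens = 15.
Molecular formula: C9H15BrO3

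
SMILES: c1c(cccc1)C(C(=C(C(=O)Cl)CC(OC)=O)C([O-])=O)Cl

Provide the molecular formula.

Heavy atoms from the SMILES: 14 C, 2 Cl, 5 O.
Implicit hydrogens by atom environment:
  5 × C (aromatic): 1 H each → 5
  5 × C: no H
  4 × O: no H
  2 × Cl: no H
  1 × C: 3 H
  1 × C: 2 H
  1 × C: 1 H
  1 × C (aromatic): no H
  1 × O (charge -1): no H
  Total hydrogens = 11.
Net charge -1.
Molecular formula: C14H11Cl2O5-

C14H11Cl2O5-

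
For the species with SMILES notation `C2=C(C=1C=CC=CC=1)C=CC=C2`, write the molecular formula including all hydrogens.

C12H10

Heavy atoms from the SMILES: 12 C.
Implicit hydrogens by atom environment:
  10 × C (aromatic): 1 H each → 10
  2 × C (aromatic): no H
  Total hydrogens = 10.
Molecular formula: C12H10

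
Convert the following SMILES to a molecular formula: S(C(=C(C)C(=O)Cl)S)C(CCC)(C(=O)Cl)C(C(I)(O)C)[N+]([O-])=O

Heavy atoms from the SMILES: 12 C, 2 Cl, 1 I, 1 N, 5 O, 2 S.
Implicit hydrogens by atom environment:
  6 × C: no H
  3 × C: 3 H each → 9
  3 × O: no H
  2 × C: 2 H each → 4
  2 × Cl: no H
  1 × C: 1 H
  1 × I: no H
  1 × N (charge +1): no H
  1 × O: 1 H
  1 × O (charge -1): no H
  1 × S: 1 H
  1 × S: no H
  Total hydrogens = 16.
Molecular formula: C12H16Cl2INO5S2

C12H16Cl2INO5S2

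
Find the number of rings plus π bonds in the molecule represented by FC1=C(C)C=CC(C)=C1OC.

Molecular formula from the SMILES: C9H11FO.
DoU = (2C + 2 + N − H − X)/2 = (2·9 + 2 + 0 − 11 − 1)/2 = 8/2 = 4.
(Structurally: 1 ring(s) + 3 π bond(s) = 4.)

4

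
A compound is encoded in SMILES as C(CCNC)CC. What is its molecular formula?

C6H15N

Heavy atoms from the SMILES: 6 C, 1 N.
Implicit hydrogens by atom environment:
  4 × C: 2 H each → 8
  2 × C: 3 H each → 6
  1 × N: 1 H
  Total hydrogens = 15.
Molecular formula: C6H15N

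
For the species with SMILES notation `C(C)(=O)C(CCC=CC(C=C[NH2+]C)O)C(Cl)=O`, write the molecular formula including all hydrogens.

C12H19ClNO3+

Heavy atoms from the SMILES: 12 C, 1 Cl, 1 N, 3 O.
Implicit hydrogens by atom environment:
  6 × C: 1 H each → 6
  2 × C: 3 H each → 6
  2 × C: 2 H each → 4
  2 × C: no H
  2 × O: no H
  1 × Cl: no H
  1 × N (charge +1): 2 H
  1 × O: 1 H
  Total hydrogens = 19.
Net charge +1.
Molecular formula: C12H19ClNO3+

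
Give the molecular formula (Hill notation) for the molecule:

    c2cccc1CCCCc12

Heavy atoms from the SMILES: 10 C.
Implicit hydrogens by atom environment:
  4 × C: 2 H each → 8
  4 × C (aromatic): 1 H each → 4
  2 × C (aromatic): no H
  Total hydrogens = 12.
Molecular formula: C10H12

C10H12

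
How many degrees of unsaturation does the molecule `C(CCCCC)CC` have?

0

Molecular formula from the SMILES: C8H18.
DoU = (2C + 2 + N − H − X)/2 = (2·8 + 2 + 0 − 18 − 0)/2 = 0/2 = 0.
(Structurally: 0 ring(s) + 0 π bond(s) = 0.)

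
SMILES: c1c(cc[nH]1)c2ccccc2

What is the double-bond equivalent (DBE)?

Molecular formula from the SMILES: C10H9N.
DoU = (2C + 2 + N − H − X)/2 = (2·10 + 2 + 1 − 9 − 0)/2 = 14/2 = 7.
(Structurally: 2 ring(s) + 5 π bond(s) = 7.)

7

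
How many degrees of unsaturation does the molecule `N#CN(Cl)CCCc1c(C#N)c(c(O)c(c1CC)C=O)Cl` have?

9

Molecular formula from the SMILES: C14H13Cl2N3O2.
DoU = (2C + 2 + N − H − X)/2 = (2·14 + 2 + 3 − 13 − 2)/2 = 18/2 = 9.
(Structurally: 1 ring(s) + 8 π bond(s) = 9.)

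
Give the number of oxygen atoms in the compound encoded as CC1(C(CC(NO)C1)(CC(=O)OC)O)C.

The symbol for oxygen appears 4 times in the SMILES.

4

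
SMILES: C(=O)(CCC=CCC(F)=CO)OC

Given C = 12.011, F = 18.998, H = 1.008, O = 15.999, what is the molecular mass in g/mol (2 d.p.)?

188.20

Molecular formula: C9H13FO3.
M = 9×12.011 + 1×18.998 + 13×1.008 + 3×15.999 = 188.20 g/mol.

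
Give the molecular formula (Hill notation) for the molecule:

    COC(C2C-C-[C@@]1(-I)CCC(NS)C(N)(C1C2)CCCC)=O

C16H29IN2O2S

Heavy atoms from the SMILES: 16 C, 1 I, 2 N, 2 O, 1 S.
Implicit hydrogens by atom environment:
  8 × C: 2 H each → 16
  3 × C: 1 H each → 3
  3 × C: no H
  2 × C: 3 H each → 6
  2 × O: no H
  1 × I: no H
  1 × N: 2 H
  1 × N: 1 H
  1 × S: 1 H
  Total hydrogens = 29.
Molecular formula: C16H29IN2O2S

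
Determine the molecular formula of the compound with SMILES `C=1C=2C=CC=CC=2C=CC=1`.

Heavy atoms from the SMILES: 10 C.
Implicit hydrogens by atom environment:
  8 × C (aromatic): 1 H each → 8
  2 × C (aromatic): no H
  Total hydrogens = 8.
Molecular formula: C10H8

C10H8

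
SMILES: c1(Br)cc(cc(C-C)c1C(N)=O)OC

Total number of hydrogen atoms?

12

Hydrogens are implicit in SMILES; fill each atom to its normal valence:
  4 × C (aromatic): no H
  2 × C: 3 H each → 6
  2 × C (aromatic): 1 H each → 2
  2 × O: no H
  1 × Br: no H
  1 × C: 2 H
  1 × C: no H
  1 × N: 2 H
  Total hydrogens = 12.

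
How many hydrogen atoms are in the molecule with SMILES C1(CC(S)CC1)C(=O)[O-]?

9

Hydrogens are implicit in SMILES; fill each atom to its normal valence:
  3 × C: 2 H each → 6
  2 × C: 1 H each → 2
  1 × C: no H
  1 × O: no H
  1 × O (charge -1): no H
  1 × S: 1 H
  Total hydrogens = 9.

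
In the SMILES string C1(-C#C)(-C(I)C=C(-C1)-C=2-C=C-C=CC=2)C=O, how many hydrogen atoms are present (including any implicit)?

Hydrogens are implicit in SMILES; fill each atom to its normal valence:
  5 × C (aromatic): 1 H each → 5
  4 × C: 1 H each → 4
  3 × C: no H
  1 × C: 2 H
  1 × C (aromatic): no H
  1 × I: no H
  1 × O: no H
  Total hydrogens = 11.

11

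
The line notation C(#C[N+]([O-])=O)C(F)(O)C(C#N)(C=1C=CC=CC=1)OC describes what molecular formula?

C12H9FN2O4

Heavy atoms from the SMILES: 12 C, 1 F, 2 N, 4 O.
Implicit hydrogens by atom environment:
  5 × C (aromatic): 1 H each → 5
  5 × C: no H
  2 × O: no H
  1 × C: 3 H
  1 × C (aromatic): no H
  1 × F: no H
  1 × N: no H
  1 × N (charge +1): no H
  1 × O: 1 H
  1 × O (charge -1): no H
  Total hydrogens = 9.
Molecular formula: C12H9FN2O4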